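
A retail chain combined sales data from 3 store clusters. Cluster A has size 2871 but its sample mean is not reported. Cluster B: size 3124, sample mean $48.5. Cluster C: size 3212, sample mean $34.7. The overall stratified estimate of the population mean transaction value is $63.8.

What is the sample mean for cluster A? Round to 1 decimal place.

N = 2871 + 3124 + 3212 = 9207.
Overall total = μ·N = 63.8·9207 = 587406.6.
Subtract the known strata: 3124·48.5 + 3212·34.7 = 262970.4.
Remaining total for cluster A: 587406.6 − 262970.4 = 324436.2.
Divide by its size: 324436.2 / 2871 = 113.005... → 113.0.

113.0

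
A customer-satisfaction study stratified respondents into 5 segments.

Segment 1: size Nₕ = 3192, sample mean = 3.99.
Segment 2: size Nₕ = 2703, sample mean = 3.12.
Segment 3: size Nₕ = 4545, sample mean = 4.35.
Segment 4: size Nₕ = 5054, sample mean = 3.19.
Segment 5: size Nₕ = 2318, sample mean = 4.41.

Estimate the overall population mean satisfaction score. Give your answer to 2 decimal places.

N = 3192 + 2703 + 4545 + 5054 + 2318 = 17812.
The stratified mean weights each stratum mean by its population share Nₕ/N.
Σ Nₕx̄ₕ = 3192·3.99 + 2703·3.12 + 4545·4.35 + 5054·3.19 + 2318·4.41 = 12736.08 + 8433.36 + 19770.75 + 16122.26 + 10222.38 = 67284.83.
Divide by N: 67284.83 / 17812 = 3.7775 → 3.78.

3.78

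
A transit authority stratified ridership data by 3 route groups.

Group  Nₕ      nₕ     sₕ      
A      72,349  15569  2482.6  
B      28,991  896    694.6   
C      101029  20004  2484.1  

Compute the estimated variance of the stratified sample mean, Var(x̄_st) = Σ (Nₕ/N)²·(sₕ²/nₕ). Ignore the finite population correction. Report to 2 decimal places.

138.53

N = 202369. Term for each stratum: Wₕ²sₕ²/nₕ.
Var(x̄_st) = 50.59760 + 11.05096 + 76.88214 = 138.53069 → 138.53.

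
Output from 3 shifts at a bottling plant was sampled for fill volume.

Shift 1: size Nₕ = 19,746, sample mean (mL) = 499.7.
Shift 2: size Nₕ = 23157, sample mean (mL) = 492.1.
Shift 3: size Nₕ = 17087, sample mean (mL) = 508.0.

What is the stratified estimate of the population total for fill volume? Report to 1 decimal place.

29942831.9

1: 19746·499.7 = 9867076.2
2: 23157·492.1 = 11395559.7
3: 17087·508.0 = 8680196
τ̂ = Σ Nₕx̄ₕ = 29942831.9.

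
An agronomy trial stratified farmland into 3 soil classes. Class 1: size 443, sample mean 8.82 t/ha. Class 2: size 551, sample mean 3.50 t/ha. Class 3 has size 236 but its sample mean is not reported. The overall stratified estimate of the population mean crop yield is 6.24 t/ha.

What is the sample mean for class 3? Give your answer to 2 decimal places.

7.79

Σ Nₕx̄ₕ = N·μ, so 236·x̄_3 = 1230·6.24 − (443·8.82 + 551·3.50).
= 7675.2 − 5835.76 = 1839.44.
x̄_3 = 1839.44 / 236 = 7.7942... → 7.79.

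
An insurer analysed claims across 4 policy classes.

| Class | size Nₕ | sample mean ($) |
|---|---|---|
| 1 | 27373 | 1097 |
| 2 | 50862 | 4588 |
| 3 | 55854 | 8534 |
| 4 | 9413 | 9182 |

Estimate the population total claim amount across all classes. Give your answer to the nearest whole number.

Population total = Σ Nₕ·x̄ₕ (each stratum's size times its mean).
27373·1097 + 50862·4588 + 55854·8534 + 9413·9182 = 30028181 + 233354856 + 476658036 + 86430166 = 826471239.

826471239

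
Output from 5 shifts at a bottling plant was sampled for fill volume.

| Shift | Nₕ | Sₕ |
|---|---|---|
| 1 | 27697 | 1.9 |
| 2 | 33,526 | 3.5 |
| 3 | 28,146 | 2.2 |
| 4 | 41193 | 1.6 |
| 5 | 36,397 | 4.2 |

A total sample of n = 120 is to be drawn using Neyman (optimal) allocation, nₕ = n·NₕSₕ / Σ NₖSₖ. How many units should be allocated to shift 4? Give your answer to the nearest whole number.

1: NₕSₕ = 27697·1.9 = 52624.3
2: NₕSₕ = 33526·3.5 = 117341
3: NₕSₕ = 28146·2.2 = 61921.2
4: NₕSₕ = 41193·1.6 = 65908.8
5: NₕSₕ = 36397·4.2 = 152867.4
Σ NₕSₕ = 450662.7.
n_4 = 120·65908.8/450662.7 = 17.550... → 18.

18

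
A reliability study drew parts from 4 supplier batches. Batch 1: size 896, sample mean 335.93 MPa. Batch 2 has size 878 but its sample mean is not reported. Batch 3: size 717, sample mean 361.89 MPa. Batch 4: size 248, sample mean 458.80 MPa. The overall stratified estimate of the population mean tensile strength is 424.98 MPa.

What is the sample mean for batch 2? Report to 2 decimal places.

N = 896 + 878 + 717 + 248 = 2739.
Overall total = μ·N = 424.98·2739 = 1164020.22.
Subtract the known strata: 896·335.93 + 717·361.89 + 248·458.80 = 674250.81.
Remaining total for batch 2: 1164020.22 − 674250.81 = 489769.41.
Divide by its size: 489769.41 / 878 = 557.8239... → 557.82.

557.82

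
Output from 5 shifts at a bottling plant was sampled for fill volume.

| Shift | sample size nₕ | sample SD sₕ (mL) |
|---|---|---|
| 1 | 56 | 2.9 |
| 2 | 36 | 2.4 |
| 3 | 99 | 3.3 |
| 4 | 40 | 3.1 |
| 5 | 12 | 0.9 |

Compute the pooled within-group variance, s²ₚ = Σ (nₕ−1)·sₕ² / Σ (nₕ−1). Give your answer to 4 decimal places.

8.8868

Degrees of freedom: 55 + 35 + 98 + 39 + 11 = 238.
Σ(nₕ−1)sₕ² = 55·8.41 + 35·5.76 + 98·10.89 + 39·9.61 + 11·0.81 = 2115.07.
s²ₚ = 2115.07 / 238 = 8.886849... → 8.8868.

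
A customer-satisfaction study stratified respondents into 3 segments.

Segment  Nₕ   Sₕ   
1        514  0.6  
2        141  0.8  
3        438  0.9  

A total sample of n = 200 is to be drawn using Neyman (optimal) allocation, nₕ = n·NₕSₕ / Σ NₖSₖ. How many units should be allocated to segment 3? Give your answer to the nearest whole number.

1: NₕSₕ = 514·0.6 = 308.4
2: NₕSₕ = 141·0.8 = 112.8
3: NₕSₕ = 438·0.9 = 394.2
Σ NₕSₕ = 815.4.
n_3 = 200·394.2/815.4 = 96.689... → 97.

97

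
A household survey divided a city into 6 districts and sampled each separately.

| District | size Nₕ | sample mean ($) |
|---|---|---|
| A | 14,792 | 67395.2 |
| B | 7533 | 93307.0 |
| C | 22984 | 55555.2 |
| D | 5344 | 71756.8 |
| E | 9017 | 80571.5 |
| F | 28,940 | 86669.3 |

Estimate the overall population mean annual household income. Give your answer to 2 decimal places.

x̄_st = (Σ Nₕx̄ₕ) / (Σ Nₕ) = (14792·67395.2 + 7533·93307.0 + 22984·55555.2 + 5344·71756.8 + 9017·80571.5 + 28940·86669.3) / 88610
= 6594863242.9 / 88610 = 74425.7222... → 74425.72.

74425.72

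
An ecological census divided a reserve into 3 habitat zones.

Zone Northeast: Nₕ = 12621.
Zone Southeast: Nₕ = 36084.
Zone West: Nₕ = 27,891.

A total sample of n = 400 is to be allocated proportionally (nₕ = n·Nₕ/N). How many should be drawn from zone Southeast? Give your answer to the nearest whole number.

188

N = 12621 + 36084 + 27891 = 76596.
n_Southeast = 400·36084/76596 = 188.438... → 188.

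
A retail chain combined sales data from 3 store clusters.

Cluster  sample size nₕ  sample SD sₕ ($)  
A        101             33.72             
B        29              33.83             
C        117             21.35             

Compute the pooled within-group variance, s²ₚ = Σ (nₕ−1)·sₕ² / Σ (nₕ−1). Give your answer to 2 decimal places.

814.03

Degrees of freedom: 100 + 28 + 116 = 244.
Σ(nₕ−1)sₕ² = 100·1137.0384 + 28·1144.4689 + 116·455.8225 = 198624.3792.
s²ₚ = 198624.3792 / 244 = 814.0343... → 814.03.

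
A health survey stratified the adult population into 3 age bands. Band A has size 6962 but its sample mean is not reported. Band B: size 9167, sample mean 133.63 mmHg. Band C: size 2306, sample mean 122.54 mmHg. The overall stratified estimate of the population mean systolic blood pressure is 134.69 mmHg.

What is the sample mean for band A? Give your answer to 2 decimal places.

140.11

Σ Nₕx̄ₕ = N·μ, so 6962·x̄_A = 18435·134.69 − (9167·133.63 + 2306·122.54).
= 2483010.15 − 1507563.45 = 975446.7.
x̄_A = 975446.7 / 6962 = 140.1101... → 140.11.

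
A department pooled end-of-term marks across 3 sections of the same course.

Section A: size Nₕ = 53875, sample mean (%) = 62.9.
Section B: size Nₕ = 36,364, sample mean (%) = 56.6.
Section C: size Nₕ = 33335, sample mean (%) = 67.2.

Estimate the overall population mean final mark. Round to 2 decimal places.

62.21

x̄_st = (Σ Nₕx̄ₕ) / (Σ Nₕ) = (53875·62.9 + 36364·56.6 + 33335·67.2) / 123574
= 7687051.9 / 123574 = 62.2061... → 62.21.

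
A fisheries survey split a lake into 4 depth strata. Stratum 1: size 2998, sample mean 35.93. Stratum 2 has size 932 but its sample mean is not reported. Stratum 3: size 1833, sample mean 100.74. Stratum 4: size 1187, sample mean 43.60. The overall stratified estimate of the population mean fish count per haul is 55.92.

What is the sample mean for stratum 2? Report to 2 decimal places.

Σ Nₕx̄ₕ = N·μ, so 932·x̄_2 = 6950·55.92 − (2998·35.93 + 1833·100.74 + 1187·43.60).
= 388644 − 344127.76 = 44516.24.
x̄_2 = 44516.24 / 932 = 47.7642... → 47.76.

47.76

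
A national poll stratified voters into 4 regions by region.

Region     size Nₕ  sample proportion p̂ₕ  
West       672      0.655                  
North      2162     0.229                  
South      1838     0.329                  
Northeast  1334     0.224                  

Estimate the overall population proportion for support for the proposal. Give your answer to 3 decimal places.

N = 672 + 2162 + 1838 + 1334 = 6006.
Overall proportion = Σ (Nₕ/N)·p̂ₕ.
Σ Nₕp̂ₕ = 440.16 + 495.098 + 604.702 + 298.816 = 1838.776.
1838.776 / 6006 = 0.30616... → 0.306.

0.306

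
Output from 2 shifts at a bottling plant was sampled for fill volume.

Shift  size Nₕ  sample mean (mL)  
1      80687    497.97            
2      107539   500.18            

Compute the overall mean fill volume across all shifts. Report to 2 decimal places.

499.23

N = 80687 + 107539 = 188226.
Overall mean = Σ (Nₕ/N)·x̄ₕ — weight by population share, not a simple average.
Σ Nₕx̄ₕ = 80687·497.97 + 107539·500.18 = 40179705.39 + 53788857.02 = 93968562.41.
Divide by N: 93968562.41 / 188226 = 499.2326... → 499.23.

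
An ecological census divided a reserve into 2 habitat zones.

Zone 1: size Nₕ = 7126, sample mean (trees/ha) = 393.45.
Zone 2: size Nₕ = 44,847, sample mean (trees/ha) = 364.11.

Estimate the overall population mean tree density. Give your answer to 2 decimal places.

368.13

x̄_st = (Σ Nₕx̄ₕ) / (Σ Nₕ) = (7126·393.45 + 44847·364.11) / 51973
= 19132965.87 / 51973 = 368.1328... → 368.13.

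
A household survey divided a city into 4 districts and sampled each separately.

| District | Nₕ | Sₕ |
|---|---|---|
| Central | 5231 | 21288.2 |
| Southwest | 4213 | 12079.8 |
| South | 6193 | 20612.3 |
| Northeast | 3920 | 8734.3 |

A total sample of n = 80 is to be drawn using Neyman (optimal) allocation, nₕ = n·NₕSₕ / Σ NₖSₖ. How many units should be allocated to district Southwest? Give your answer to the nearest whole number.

Σ NₕSₕ = 5231·21288.2 + 4213·12079.8 + 6193·20612.3 + 3920·8734.3 = 324141201.5.
Share for Southwest: 50892197.4/324141201.5 = 0.15701.
n_Southwest = 80 × 0.15701 = 12.561... → 13.

13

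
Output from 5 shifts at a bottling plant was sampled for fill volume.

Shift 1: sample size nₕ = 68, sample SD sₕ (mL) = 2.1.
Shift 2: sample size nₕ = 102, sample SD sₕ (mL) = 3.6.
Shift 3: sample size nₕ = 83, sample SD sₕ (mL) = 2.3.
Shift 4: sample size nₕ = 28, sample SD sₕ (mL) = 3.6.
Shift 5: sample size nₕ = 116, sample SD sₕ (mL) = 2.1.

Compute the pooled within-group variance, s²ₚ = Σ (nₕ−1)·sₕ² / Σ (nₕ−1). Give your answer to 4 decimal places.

Degrees of freedom: 67 + 101 + 82 + 27 + 115 = 392.
Σ(nₕ−1)sₕ² = 67·4.41 + 101·12.96 + 82·5.29 + 27·12.96 + 115·4.41 = 2895.28.
s²ₚ = 2895.28 / 392 = 7.385918... → 7.3859.

7.3859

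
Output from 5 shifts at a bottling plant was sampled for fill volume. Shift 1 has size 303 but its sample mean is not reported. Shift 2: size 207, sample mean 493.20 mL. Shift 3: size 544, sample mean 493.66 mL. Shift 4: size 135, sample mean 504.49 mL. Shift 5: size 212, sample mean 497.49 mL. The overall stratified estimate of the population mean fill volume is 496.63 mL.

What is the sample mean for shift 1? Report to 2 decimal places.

500.20

Σ Nₕx̄ₕ = N·μ, so 303·x̄_1 = 1401·496.63 − (207·493.20 + 544·493.66 + 135·504.49 + 212·497.49).
= 695778.63 − 544217.47 = 151561.16.
x̄_1 = 151561.16 / 303 = 500.2018... → 500.20.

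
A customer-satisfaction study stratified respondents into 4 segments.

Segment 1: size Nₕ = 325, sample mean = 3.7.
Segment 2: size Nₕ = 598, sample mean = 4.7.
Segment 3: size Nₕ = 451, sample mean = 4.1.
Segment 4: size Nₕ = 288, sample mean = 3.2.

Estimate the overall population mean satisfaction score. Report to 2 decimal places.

x̄_st = (Σ Nₕx̄ₕ) / (Σ Nₕ) = (325·3.7 + 598·4.7 + 451·4.1 + 288·3.2) / 1662
= 6783.8 / 1662 = 4.0817... → 4.08.

4.08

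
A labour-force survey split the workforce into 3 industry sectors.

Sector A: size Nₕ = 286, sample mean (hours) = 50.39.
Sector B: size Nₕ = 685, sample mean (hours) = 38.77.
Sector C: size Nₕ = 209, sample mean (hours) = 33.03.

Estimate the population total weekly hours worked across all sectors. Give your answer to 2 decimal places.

A: 286·50.39 = 14411.54
B: 685·38.77 = 26557.45
C: 209·33.03 = 6903.27
τ̂ = Σ Nₕx̄ₕ = 47872.26.

47872.26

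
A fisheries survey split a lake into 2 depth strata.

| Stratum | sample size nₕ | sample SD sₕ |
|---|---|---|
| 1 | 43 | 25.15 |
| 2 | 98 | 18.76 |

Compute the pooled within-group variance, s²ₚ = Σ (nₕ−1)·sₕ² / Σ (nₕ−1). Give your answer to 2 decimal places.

436.72

Degrees of freedom: 42 + 97 = 139.
Σ(nₕ−1)sₕ² = 42·632.5225 + 97·351.9376 = 60703.8922.
s²ₚ = 60703.8922 / 139 = 436.7186... → 436.72.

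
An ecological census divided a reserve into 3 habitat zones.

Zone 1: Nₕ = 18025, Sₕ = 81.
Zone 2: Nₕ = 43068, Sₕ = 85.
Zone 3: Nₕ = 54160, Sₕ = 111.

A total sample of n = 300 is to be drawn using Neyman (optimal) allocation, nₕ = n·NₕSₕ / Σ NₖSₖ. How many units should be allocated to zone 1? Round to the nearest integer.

39

1: NₕSₕ = 18025·81 = 1460025
2: NₕSₕ = 43068·85 = 3660780
3: NₕSₕ = 54160·111 = 6011760
Σ NₕSₕ = 11132565.
n_1 = 300·1460025/11132565 = 39.345... → 39.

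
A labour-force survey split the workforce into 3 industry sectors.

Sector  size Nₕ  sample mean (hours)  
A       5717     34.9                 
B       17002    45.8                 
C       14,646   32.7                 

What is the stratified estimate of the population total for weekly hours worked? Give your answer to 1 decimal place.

1457139.1

A: 5717·34.9 = 199523.3
B: 17002·45.8 = 778691.6
C: 14646·32.7 = 478924.2
τ̂ = Σ Nₕx̄ₕ = 1457139.1.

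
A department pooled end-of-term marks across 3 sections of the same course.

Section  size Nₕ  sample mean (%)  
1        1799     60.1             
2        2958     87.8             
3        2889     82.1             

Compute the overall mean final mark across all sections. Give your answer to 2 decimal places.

N = 1799 + 2958 + 2889 = 7646.
Weight each subgroup mean by Nₕ/N and sum.
Σ Nₕx̄ₕ = 1799·60.1 + 2958·87.8 + 2889·82.1 = 108119.9 + 259712.4 + 237186.9 = 605019.2.
Divide by N: 605019.2 / 7646 = 79.1289... → 79.13.

79.13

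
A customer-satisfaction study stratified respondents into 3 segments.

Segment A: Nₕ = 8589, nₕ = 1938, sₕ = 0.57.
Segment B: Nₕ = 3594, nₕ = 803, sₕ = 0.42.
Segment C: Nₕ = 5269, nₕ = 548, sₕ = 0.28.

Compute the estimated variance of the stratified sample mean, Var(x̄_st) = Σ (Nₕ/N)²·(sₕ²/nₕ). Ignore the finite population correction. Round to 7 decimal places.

0.0000630

N = 17452; Wₕ = Nₕ/N.
segment A: (8589/17452)²·0.57²/1938 = 0.0000406060
segment B: (3594/17452)²·0.42²/803 = 0.0000093164
segment C: (5269/17452)²·0.28²/548 = 0.0000130407
Sum = 0.0000629632 → 0.0000630.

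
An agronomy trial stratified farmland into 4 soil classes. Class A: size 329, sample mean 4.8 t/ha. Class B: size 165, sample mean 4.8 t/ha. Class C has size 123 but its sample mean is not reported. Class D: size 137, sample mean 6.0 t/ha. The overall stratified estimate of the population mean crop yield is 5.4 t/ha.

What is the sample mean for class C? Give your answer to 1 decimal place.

Σ Nₕx̄ₕ = N·μ, so 123·x̄_C = 754·5.4 − (329·4.8 + 165·4.8 + 137·6.0).
= 4071.6 − 3193.2 = 878.4.
x̄_C = 878.4 / 123 = 7.141... → 7.1.

7.1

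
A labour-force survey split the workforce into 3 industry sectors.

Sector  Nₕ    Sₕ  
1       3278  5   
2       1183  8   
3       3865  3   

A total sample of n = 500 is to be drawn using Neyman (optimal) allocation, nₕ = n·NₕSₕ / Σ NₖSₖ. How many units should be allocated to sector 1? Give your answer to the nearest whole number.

219

Σ NₕSₕ = 3278·5 + 1183·8 + 3865·3 = 37449.
Share for 1: 16390/37449 = 0.43766.
n_1 = 500 × 0.43766 = 218.831... → 219.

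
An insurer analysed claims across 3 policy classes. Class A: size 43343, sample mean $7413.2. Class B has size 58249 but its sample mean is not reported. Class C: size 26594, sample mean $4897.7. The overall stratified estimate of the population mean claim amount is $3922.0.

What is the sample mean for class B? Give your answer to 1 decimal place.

878.7

N = 43343 + 58249 + 26594 = 128186.
Overall total = μ·N = 3922.0·128186 = 502745492.
Subtract the known strata: 43343·7413.2 + 26594·4897.7 = 451559761.4.
Remaining total for class B: 502745492 − 451559761.4 = 51185730.6.
Divide by its size: 51185730.6 / 58249 = 878.740... → 878.7.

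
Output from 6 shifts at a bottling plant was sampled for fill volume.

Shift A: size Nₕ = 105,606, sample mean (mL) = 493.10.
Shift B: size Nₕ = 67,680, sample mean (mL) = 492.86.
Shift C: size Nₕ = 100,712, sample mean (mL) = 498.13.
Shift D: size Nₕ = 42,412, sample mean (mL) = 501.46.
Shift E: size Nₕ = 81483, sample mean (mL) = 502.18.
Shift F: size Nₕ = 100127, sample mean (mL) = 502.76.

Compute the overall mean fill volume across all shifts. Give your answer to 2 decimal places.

N = 105606 + 67680 + 100712 + 42412 + 81483 + 100127 = 498020.
The stratified mean weights each stratum mean by its population share Nₕ/N.
Σ Nₕx̄ₕ = 105606·493.10 + 67680·492.86 + 100712·498.13 + 42412·501.46 + 81483·502.18 + 100127·502.76 = 52074318.6 + 33356764.8 + 50167668.56 + 21267921.52 + 40919132.94 + 50339850.52 = 248125656.94.
Divide by N: 248125656.94 / 498020 = 498.2243... → 498.22.

498.22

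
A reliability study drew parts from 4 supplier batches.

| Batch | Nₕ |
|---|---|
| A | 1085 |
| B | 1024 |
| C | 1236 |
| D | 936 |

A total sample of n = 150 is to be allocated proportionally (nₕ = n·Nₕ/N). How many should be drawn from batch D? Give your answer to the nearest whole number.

Share of batch D = 936/4281 = 0.21864.
Allocate 150 × 0.21864 = 32.796... → 33.

33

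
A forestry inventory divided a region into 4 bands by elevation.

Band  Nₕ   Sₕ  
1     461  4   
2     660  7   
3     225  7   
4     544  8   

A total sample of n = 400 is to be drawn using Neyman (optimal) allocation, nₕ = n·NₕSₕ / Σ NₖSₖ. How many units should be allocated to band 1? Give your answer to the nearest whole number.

60

1: NₕSₕ = 461·4 = 1844
2: NₕSₕ = 660·7 = 4620
3: NₕSₕ = 225·7 = 1575
4: NₕSₕ = 544·8 = 4352
Σ NₕSₕ = 12391.
n_1 = 400·1844/12391 = 59.527... → 60.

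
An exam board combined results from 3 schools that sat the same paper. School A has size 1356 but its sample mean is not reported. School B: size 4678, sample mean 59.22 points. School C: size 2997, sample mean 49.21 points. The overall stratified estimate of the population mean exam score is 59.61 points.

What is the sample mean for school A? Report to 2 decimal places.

83.94

Σ Nₕx̄ₕ = N·μ, so 1356·x̄_A = 9031·59.61 − (4678·59.22 + 2997·49.21).
= 538337.91 − 424513.53 = 113824.38.
x̄_A = 113824.38 / 1356 = 83.9413... → 83.94.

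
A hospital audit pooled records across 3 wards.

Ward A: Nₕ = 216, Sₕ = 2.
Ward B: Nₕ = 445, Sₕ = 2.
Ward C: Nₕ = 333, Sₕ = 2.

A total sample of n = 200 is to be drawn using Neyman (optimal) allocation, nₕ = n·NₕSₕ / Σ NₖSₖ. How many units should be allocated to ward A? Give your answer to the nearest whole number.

Σ NₕSₕ = 216·2 + 445·2 + 333·2 = 1988.
Share for A: 432/1988 = 0.21730.
n_A = 200 × 0.21730 = 43.461... → 43.

43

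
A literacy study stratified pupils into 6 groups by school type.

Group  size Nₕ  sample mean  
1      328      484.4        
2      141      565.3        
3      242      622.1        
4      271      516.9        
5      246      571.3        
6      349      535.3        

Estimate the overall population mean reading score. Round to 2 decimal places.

543.17

N = 328 + 141 + 242 + 271 + 246 + 349 = 1577.
Weight each subgroup mean by Nₕ/N and sum.
Σ Nₕx̄ₕ = 328·484.4 + 141·565.3 + 242·622.1 + 271·516.9 + 246·571.3 + 349·535.3 = 158883.2 + 79707.3 + 150548.2 + 140079.9 + 140539.8 + 186819.7 = 856578.1.
Divide by N: 856578.1 / 1577 = 543.1694... → 543.17.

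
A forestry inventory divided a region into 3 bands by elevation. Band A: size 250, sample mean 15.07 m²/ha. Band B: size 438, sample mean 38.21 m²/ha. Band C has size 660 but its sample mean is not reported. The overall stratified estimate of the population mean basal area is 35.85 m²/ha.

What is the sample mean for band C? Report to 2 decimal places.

42.16

N = 250 + 438 + 660 = 1348.
Overall total = μ·N = 35.85·1348 = 48325.8.
Subtract the known strata: 250·15.07 + 438·38.21 = 20503.48.
Remaining total for band C: 48325.8 − 20503.48 = 27822.32.
Divide by its size: 27822.32 / 660 = 42.1550... → 42.16.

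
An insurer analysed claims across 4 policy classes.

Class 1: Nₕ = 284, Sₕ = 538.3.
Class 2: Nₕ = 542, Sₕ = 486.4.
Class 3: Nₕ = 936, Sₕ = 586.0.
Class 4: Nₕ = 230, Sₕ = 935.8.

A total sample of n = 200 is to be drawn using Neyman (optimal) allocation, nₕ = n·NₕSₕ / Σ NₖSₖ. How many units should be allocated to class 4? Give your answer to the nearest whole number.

36

Σ NₕSₕ = 284·538.3 + 542·486.4 + 936·586.0 + 230·935.8 = 1180236.
Share for 4: 215234/1180236 = 0.18237.
n_4 = 200 × 0.18237 = 36.473... → 36.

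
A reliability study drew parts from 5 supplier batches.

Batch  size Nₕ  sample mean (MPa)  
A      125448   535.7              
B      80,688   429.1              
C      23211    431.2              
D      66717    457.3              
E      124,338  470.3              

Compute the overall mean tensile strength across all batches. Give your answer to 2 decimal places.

477.69

N = 420402; weights Wₕ = Nₕ/N = (0.2984, 0.1919, 0.0552, 0.1587, 0.2958).
x̄_st = Σ Wₕ·x̄ₕ = 0.2984·535.7 + 0.1919·429.1 + 0.0552·431.2 + 0.1587·457.3 + 0.2958·470.3 ≈ 477.6860...
→ 477.69.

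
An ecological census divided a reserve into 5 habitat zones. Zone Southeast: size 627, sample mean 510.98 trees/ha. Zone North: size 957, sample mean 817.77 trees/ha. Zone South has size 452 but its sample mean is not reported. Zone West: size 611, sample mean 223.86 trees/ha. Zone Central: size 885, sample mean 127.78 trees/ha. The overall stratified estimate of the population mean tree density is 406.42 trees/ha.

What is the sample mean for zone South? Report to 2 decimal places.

Σ Nₕx̄ₕ = N·μ, so 452·x̄_South = 3532·406.42 − (627·510.98 + 957·817.77 + 611·223.86 + 885·127.78).
= 1435475.44 − 1352854.11 = 82621.33.
x̄_South = 82621.33 / 452 = 182.7906... → 182.79.

182.79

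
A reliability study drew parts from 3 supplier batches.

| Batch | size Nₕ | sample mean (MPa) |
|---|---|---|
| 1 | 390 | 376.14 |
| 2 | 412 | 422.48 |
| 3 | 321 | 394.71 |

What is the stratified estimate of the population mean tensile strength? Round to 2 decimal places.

398.45

N = 1123; weights Wₕ = Nₕ/N = (0.3473, 0.3669, 0.2858).
x̄_st = Σ Wₕ·x̄ₕ = 0.3473·376.14 + 0.3669·422.48 + 0.2858·394.71 ≈ 398.4490...
→ 398.45.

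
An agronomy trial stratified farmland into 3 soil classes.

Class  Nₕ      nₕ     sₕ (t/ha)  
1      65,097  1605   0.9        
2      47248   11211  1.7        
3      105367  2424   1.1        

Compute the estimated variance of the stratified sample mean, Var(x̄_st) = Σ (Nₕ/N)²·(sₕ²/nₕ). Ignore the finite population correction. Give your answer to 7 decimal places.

0.0001742

N = 217712; Wₕ = Nₕ/N.
class 1: (65097/217712)²·0.9²/1605 = 0.0000451198
class 2: (47248/217712)²·1.7²/11211 = 0.0000121410
class 3: (105367/217712)²·1.1²/2424 = 0.0001169223
Sum = 0.0001741831 → 0.0001742.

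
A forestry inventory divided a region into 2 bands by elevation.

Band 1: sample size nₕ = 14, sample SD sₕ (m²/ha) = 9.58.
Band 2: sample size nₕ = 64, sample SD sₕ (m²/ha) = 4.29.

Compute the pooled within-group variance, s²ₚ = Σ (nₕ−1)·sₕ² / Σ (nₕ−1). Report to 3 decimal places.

Degrees of freedom: 13 + 63 = 76.
Σ(nₕ−1)sₕ² = 13·91.7764 + 63·18.4041 = 2352.5515.
s²ₚ = 2352.5515 / 76 = 30.95463... → 30.955.

30.955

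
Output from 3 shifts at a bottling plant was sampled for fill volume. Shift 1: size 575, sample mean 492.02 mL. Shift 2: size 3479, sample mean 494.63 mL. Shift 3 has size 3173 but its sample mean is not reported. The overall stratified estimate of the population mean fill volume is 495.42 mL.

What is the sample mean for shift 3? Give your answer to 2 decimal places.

496.90

N = 575 + 3479 + 3173 = 7227.
Overall total = μ·N = 495.42·7227 = 3580400.34.
Subtract the known strata: 575·492.02 + 3479·494.63 = 2003729.27.
Remaining total for shift 3: 3580400.34 − 2003729.27 = 1576671.07.
Divide by its size: 1576671.07 / 3173 = 496.9023... → 496.90.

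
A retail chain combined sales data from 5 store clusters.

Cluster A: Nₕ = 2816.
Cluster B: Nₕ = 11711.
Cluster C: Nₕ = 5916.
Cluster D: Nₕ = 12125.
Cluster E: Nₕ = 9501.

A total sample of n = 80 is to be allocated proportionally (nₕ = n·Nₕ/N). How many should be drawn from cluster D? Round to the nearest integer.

N = 2816 + 11711 + 5916 + 12125 + 9501 = 42069.
n_D = 80·12125/42069 = 23.057... → 23.

23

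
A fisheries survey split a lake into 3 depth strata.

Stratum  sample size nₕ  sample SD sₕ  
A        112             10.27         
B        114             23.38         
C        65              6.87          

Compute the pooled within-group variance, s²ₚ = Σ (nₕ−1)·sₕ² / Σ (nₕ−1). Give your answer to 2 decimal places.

265.61

Degrees of freedom: 111 + 113 + 64 = 288.
Σ(nₕ−1)sₕ² = 111·105.4729 + 113·546.6244 + 64·47.1969 = 76496.6507.
s²ₚ = 76496.6507 / 288 = 265.6134... → 265.61.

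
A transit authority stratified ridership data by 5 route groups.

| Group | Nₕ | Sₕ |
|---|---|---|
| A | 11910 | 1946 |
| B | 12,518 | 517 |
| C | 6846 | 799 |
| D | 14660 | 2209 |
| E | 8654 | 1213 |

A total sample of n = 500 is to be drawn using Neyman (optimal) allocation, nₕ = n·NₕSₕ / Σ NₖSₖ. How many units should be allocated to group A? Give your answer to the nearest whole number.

Σ NₕSₕ = 11910·1946 + 12518·517 + 6846·799 + 14660·2209 + 8654·1213 = 77999862.
Share for A: 23176860/77999862 = 0.29714.
n_A = 500 × 0.29714 = 148.570... → 149.

149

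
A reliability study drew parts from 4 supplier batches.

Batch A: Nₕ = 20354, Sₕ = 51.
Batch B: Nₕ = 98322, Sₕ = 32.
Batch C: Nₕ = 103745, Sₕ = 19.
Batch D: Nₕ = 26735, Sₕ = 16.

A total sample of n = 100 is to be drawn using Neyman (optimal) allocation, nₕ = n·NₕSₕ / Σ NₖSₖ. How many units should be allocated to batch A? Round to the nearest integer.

16

Σ NₕSₕ = 20354·51 + 98322·32 + 103745·19 + 26735·16 = 6583273.
Share for A: 1038054/6583273 = 0.15768.
n_A = 100 × 0.15768 = 15.768... → 16.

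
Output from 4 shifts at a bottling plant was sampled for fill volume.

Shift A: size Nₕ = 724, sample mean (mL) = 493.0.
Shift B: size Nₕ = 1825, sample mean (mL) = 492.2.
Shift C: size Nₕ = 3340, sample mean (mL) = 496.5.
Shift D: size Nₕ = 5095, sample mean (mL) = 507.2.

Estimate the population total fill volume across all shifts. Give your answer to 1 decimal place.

Estimate total by summing Nₕ·x̄ₕ over strata.
724·493.0 + 1825·492.2 + 3340·496.5 + 5095·507.2 = 356932 + 898265 + 1658310 + 2584184 = 5497691.0.

5497691.0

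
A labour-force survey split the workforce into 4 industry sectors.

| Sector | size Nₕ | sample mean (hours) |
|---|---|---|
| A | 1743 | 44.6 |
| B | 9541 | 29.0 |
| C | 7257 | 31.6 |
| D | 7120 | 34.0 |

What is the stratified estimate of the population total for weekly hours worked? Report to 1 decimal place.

A: 1743·44.6 = 77737.8
B: 9541·29.0 = 276689
C: 7257·31.6 = 229321.2
D: 7120·34.0 = 242080
τ̂ = Σ Nₕx̄ₕ = 825828.0.

825828.0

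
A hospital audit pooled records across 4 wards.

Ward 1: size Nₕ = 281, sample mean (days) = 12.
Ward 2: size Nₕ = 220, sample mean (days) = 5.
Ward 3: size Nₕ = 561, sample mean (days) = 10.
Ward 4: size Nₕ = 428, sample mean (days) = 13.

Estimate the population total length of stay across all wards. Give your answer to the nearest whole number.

15646

1: 281·12 = 3372
2: 220·5 = 1100
3: 561·10 = 5610
4: 428·13 = 5564
τ̂ = Σ Nₕx̄ₕ = 15646.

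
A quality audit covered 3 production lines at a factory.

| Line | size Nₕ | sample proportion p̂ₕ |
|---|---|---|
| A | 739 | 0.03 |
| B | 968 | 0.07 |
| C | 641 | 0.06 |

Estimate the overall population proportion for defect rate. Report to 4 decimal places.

N = 739 + 968 + 641 = 2348.
Overall proportion = Σ (Nₕ/N)·p̂ₕ.
Σ Nₕp̂ₕ = 22.17 + 67.76 + 38.46 = 128.39.
128.39 / 2348 = 0.054681... → 0.0547.

0.0547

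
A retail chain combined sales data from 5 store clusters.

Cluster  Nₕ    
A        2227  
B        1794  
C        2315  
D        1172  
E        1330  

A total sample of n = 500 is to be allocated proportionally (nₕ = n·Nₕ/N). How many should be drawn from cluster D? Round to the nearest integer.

N = 2227 + 1794 + 2315 + 1172 + 1330 = 8838.
n_D = 500·1172/8838 = 66.305... → 66.

66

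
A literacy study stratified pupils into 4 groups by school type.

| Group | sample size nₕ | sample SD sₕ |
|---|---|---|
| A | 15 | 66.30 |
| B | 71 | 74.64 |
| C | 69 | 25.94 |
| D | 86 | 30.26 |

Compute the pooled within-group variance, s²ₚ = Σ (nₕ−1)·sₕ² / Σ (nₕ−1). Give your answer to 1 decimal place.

A: (15−1)·66.30² = 14·4395.69 = 61539.66
B: (71−1)·74.64² = 70·5571.1296 = 389979.072
C: (69−1)·25.94² = 68·672.8836 = 45756.0848
D: (86−1)·30.26² = 85·915.6676 = 77831.746
Numerator = 575106.5628; denominator = Σ(nₕ−1) = 237.
s²ₚ = 575106.5628/237 = 2426.610... → 2426.6.

2426.6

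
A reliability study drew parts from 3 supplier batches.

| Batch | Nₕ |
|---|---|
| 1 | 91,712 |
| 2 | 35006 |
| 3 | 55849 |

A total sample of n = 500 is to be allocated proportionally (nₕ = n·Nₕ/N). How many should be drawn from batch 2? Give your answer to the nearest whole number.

N = 91712 + 35006 + 55849 = 182567.
n_2 = 500·35006/182567 = 95.872... → 96.

96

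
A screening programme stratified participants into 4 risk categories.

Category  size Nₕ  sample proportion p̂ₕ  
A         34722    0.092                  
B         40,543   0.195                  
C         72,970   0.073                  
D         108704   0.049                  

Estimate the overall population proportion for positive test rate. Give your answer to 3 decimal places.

0.085

Wₕ = Nₕ/N with N = 256939: 0.1351, 0.1578, 0.2840, 0.4231.
p̂_st = 0.1351·0.092 + 0.1578·0.195 + 0.2840·0.073 + 0.4231·0.049 ≈ 0.08466... → 0.085.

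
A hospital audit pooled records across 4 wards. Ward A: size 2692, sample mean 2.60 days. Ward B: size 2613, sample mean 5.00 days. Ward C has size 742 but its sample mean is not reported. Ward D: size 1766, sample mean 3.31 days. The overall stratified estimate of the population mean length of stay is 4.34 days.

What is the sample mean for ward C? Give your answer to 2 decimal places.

N = 2692 + 2613 + 742 + 1766 = 7813.
Overall total = μ·N = 4.34·7813 = 33908.42.
Subtract the known strata: 2692·2.60 + 2613·5.00 + 1766·3.31 = 25909.66.
Remaining total for ward C: 33908.42 − 25909.66 = 7998.76.
Divide by its size: 7998.76 / 742 = 10.78 → 10.78.

10.78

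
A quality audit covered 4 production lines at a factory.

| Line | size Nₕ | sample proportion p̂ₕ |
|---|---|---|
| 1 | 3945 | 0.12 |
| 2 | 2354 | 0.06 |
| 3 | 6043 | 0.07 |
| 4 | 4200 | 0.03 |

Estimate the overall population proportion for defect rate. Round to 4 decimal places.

0.0703

Wₕ = Nₕ/N with N = 16542: 0.2385, 0.1423, 0.3653, 0.2539.
p̂_st = 0.2385·0.12 + 0.1423·0.06 + 0.3653·0.07 + 0.2539·0.03 ≈ 0.070345... → 0.0703.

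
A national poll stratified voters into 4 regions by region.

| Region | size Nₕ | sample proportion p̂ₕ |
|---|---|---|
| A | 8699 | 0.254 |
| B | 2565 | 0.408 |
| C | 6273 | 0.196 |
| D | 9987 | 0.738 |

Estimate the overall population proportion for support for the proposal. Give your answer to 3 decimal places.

N = 8699 + 2565 + 6273 + 9987 = 27524.
Overall proportion = Σ (Nₕ/N)·p̂ₕ.
Σ Nₕp̂ₕ = 2209.546 + 1046.52 + 1229.508 + 7370.406 = 11855.98.
11855.98 / 27524 = 0.43075... → 0.431.

0.431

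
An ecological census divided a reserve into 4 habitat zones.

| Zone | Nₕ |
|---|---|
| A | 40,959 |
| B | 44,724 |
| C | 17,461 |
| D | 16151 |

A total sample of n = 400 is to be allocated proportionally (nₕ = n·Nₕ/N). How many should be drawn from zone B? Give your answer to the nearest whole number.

150

N = 40959 + 44724 + 17461 + 16151 = 119295.
n_B = 400·44724/119295 = 149.961... → 150.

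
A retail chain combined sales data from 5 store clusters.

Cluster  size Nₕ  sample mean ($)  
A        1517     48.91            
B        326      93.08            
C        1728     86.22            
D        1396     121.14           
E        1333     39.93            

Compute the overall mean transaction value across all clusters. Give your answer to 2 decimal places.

N = 1517 + 326 + 1728 + 1396 + 1333 = 6300.
Overall mean = Σ (Nₕ/N)·x̄ₕ — weight by population share, not a simple average.
Σ Nₕx̄ₕ = 1517·48.91 + 326·93.08 + 1728·86.22 + 1396·121.14 + 1333·39.93 = 74196.47 + 30344.08 + 148988.16 + 169111.44 + 53226.69 = 475866.84.
Divide by N: 475866.84 / 6300 = 75.5344... → 75.53.

75.53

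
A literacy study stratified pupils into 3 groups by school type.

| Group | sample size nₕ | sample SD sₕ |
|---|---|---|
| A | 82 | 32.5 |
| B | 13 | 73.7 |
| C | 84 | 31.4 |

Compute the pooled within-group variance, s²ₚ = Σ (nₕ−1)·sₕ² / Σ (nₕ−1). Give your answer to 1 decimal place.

A: (82−1)·32.5² = 81·1056.25 = 85556.25
B: (13−1)·73.7² = 12·5431.69 = 65180.28
C: (84−1)·31.4² = 83·985.96 = 81834.68
Numerator = 232571.21; denominator = Σ(nₕ−1) = 176.
s²ₚ = 232571.21/176 = 1321.427... → 1321.4.

1321.4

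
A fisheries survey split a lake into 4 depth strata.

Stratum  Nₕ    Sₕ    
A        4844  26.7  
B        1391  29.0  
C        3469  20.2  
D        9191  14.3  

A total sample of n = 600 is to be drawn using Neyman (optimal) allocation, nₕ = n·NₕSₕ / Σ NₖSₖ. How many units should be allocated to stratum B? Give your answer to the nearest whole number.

A: NₕSₕ = 4844·26.7 = 129334.8
B: NₕSₕ = 1391·29.0 = 40339
C: NₕSₕ = 3469·20.2 = 70073.8
D: NₕSₕ = 9191·14.3 = 131431.3
Σ NₕSₕ = 371178.9.
n_B = 600·40339/371178.9 = 65.207... → 65.

65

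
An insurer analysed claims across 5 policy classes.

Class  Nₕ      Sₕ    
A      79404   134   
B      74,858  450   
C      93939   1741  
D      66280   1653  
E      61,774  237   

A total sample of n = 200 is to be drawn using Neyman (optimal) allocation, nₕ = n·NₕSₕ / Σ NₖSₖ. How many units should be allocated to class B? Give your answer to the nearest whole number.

20

A: NₕSₕ = 79404·134 = 10640136
B: NₕSₕ = 74858·450 = 33686100
C: NₕSₕ = 93939·1741 = 163547799
D: NₕSₕ = 66280·1653 = 109560840
E: NₕSₕ = 61774·237 = 14640438
Σ NₕSₕ = 332075313.
n_B = 200·33686100/332075313 = 20.288... → 20.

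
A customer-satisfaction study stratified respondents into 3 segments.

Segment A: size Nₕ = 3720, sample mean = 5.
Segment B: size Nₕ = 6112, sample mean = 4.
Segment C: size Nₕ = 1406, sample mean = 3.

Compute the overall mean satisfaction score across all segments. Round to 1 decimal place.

4.2

N = 3720 + 6112 + 1406 = 11238.
Overall mean = Σ (Nₕ/N)·x̄ₕ — weight by population share, not a simple average.
Σ Nₕx̄ₕ = 3720·5 + 6112·4 + 1406·3 = 18600 + 24448 + 4218 = 47266.
Divide by N: 47266 / 11238 = 4.206... → 4.2.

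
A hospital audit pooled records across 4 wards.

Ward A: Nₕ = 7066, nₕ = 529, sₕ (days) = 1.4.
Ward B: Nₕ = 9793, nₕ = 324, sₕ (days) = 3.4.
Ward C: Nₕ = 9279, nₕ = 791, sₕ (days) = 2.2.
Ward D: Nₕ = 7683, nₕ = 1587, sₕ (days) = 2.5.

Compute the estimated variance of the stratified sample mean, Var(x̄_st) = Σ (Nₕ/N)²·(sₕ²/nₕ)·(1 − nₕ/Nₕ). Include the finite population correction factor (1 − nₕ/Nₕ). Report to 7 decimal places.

0.0036246

N = 33821; Wₕ = Nₕ/N.
ward A: (7066/33821)²·1.4²/529·(1 − 529/7066) = 0.0001496165
ward B: (9793/33821)²·3.4²/324·(1 − 324/9793) = 0.0028924097
ward C: (9279/33821)²·2.2²/791·(1 − 791/9279) = 0.0004213107
ward D: (7683/33821)²·2.5²/1587·(1 − 1587/7683) = 0.0001612523
Sum = 0.0036245893 → 0.0036246.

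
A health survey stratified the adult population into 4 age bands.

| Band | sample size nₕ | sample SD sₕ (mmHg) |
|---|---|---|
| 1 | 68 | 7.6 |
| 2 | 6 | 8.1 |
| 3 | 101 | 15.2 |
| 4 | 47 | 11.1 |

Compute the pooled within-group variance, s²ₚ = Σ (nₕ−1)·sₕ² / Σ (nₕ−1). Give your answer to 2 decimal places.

151.24

Degrees of freedom: 67 + 5 + 100 + 46 = 218.
Σ(nₕ−1)sₕ² = 67·57.76 + 5·65.61 + 100·231.04 + 46·123.21 = 32969.63.
s²ₚ = 32969.63 / 218 = 151.2368... → 151.24.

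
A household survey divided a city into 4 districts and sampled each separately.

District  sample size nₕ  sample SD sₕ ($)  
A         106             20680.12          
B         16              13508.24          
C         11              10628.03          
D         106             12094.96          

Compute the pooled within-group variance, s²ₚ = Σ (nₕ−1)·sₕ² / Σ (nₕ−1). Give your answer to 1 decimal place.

272901947.2

Degrees of freedom: 105 + 15 + 10 + 105 = 235.
Σ(nₕ−1)sₕ² = 105·427667363.2144 + 15·182472547.8976 + 10·112955021.6809 + 105·146288057.4016 = 64131957599.953.
s²ₚ = 64131957599.953 / 235 = 272901947.234... → 272901947.2.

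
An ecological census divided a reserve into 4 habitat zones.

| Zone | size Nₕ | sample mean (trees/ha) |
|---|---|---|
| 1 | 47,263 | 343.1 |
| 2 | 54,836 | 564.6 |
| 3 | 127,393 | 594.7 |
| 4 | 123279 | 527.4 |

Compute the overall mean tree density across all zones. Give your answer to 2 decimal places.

532.79

N = 352771; weights Wₕ = Nₕ/N = (0.1340, 0.1554, 0.3611, 0.3495).
x̄_st = Σ Wₕ·x̄ₕ = 0.1340·343.1 + 0.1554·564.6 + 0.3611·594.7 + 0.3495·527.4 ≈ 532.7941...
→ 532.79.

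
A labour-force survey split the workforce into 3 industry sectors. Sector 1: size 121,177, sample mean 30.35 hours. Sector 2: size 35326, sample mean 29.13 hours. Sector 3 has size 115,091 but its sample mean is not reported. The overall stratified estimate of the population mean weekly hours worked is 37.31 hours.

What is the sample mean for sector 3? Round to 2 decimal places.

N = 121177 + 35326 + 115091 = 271594.
Overall total = μ·N = 37.31·271594 = 10133172.14.
Subtract the known strata: 121177·30.35 + 35326·29.13 = 4706768.33.
Remaining total for sector 3: 10133172.14 − 4706768.33 = 5426403.81.
Divide by its size: 5426403.81 / 115091 = 47.1488... → 47.15.

47.15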